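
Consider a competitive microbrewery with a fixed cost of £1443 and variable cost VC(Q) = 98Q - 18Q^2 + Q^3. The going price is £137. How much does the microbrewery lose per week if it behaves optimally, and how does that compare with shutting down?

AVC = 98 - 18Q + Q^2 has its minimum £17 at Q = 9; price £137 clears that bar, so the firm operates.
With MC = 98 - 36Q + 3Q^2, P = MC on the upward-sloping part at Q* = 13.
TR = 137·13 = 1781. TC = 1443 + 429 = 1872. Profit = 1781 − 1872 = -£91.
That loss of £91 beats the £1443 the firm would lose by shutting down; producing recovers £1352 of fixed cost.

Profit = -£91 at Q = 13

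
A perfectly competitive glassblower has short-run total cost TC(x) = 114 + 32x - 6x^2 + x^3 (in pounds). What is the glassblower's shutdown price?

£23 per unit

The shutdown price is the minimum of AVC. VC = 32x - 6x^2 + x^3, so AVC = 32 - 6x + x^2.
dAVC/dx = -6 + 2x = 0 gives x = 3. min AVC = 32 - 6·3 + 3^2 = 23.
So the shutdown price is £23.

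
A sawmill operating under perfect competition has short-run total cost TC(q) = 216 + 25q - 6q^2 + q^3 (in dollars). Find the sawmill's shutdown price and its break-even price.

Shutdown price = min AVC. AVC = 25 - 6q + q^2, with vertex at q = 3 and minimum $16.
ATC = 216/q + 25 - 6q + q^2. Setting dATC/dq = −216/q^2 − 6 + 2q = 0 gives q = 6 (since 2·6^3 − 6·6^2 = 216).
min ATC = 216/6 + 25 − 6·6 + 6^2 = $61. That is the break-even price.
For $16 ≤ P < $61 the firm produces at a loss; below $16 it shuts down.

Shutdown price = $16; break-even price = $61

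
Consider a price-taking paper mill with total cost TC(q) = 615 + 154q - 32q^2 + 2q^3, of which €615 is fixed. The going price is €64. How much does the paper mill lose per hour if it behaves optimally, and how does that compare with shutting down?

Profit = -€291 at q = 9

AVC = 154 - 32q + 2q^2 has its minimum €26 at q = 8; price €64 clears that bar, so the firm operates.
With MC = 154 - 64q + 6q^2, P = MC on the upward-sloping part at q* = 9.
TR = 64·9 = 576. TC = 615 + 252 = 867. Profit = 576 − 867 = -€291.
By producing, the firm covers all variable cost plus €324 of fixed cost; shutting down would lose the full €615.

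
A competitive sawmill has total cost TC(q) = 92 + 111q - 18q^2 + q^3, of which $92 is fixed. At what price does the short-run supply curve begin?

The shutdown price is the minimum of AVC. VC = 111q - 18q^2 + q^3, so AVC = 111 - 18q + q^2.
At the minimum of AVC, MC = AVC. MC = 111 - 36q + 3q^2; setting MC = AVC gives 2q^2 - 18q = 0, so q = 9. min AVC = 30.
For P < $30 the firm produces nothing.

$30 per unit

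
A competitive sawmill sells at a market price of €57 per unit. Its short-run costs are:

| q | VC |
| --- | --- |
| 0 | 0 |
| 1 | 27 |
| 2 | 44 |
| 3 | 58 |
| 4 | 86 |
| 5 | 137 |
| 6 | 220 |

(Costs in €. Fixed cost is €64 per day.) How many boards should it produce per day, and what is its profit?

Profit at each row (π = 57q − TC): q=0: -64; q=1: -34; q=2: 6; q=3: 49; q=4: 78; q=5: 84; q=6: 58.
Profit is maximized at q = 5. AVC there is 137/5 = €27.40 ≤ P, so producing beats shutting down (which would give -€64).

q = 5; profit = €84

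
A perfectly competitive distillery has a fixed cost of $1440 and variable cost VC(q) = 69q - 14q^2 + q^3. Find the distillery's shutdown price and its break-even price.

Shutdown price = $20; break-even price = $165

Shutdown price = min AVC. AVC = 69 - 14q + q^2, with vertex at q = 7 and minimum $20.
ATC = 1440/q + 69 - 14q + q^2. Setting dATC/dq = −1440/q^2 − 14 + 2q = 0 gives q = 12 (since 2·12^3 − 14·12^2 = 1440).
min ATC = 1440/12 + 69 − 14·12 + 12^2 = $165. That is the break-even price.
For $20 ≤ P < $165 the firm produces at a loss; below $20 it shuts down.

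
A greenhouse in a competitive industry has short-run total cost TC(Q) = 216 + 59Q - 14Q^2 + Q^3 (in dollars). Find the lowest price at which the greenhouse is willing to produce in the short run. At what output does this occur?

$10 per unit, at Q = 7

The shutdown price is the minimum of AVC. VC = 59Q - 14Q^2 + Q^3, so AVC = 59 - 14Q + Q^2.
dAVC/dQ = -14 + 2Q = 0 gives Q = 7. min AVC = 59 - 14·7 + 7^2 = 10.
The firm shuts down for any P below $10.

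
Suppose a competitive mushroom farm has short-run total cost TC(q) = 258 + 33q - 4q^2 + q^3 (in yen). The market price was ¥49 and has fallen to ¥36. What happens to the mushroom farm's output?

Output falls from 4 to 3

AVC = 33 - 4q + q^2, minimized at q = 2 where min AVC = ¥29. MC = 33 - 8q + 3q^2.
With P = ¥49 above the shutdown price, P = MC gives q = 4.
At P = ¥36 ≥ min AVC, set P = MC: q = 3. The firm stays open but cuts output.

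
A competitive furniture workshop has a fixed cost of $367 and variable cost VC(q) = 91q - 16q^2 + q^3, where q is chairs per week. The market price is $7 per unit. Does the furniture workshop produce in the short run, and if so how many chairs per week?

Shut down

Strip out fixed cost: VC = 91q - 16q^2 + q^3. Then AVC = 91 - 16q + q^2 and MC = 91 - 32q + 3q^2.
AVC hits its minimum where MC = AVC, at q = 8, giving min AVC = 91 - 16·8 + 8^2 = $27.
Since P = $7 < min AVC = $27, price fails to cover variable cost at any output.
Shutting down limits the loss to fixed cost, $367.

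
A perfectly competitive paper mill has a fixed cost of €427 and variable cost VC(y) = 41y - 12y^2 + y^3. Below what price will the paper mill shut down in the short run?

Short-run supply begins at min AVC. From VC = 41y - 12y^2 + y^3, AVC = 41 - 12y + y^2.
At the minimum of AVC, MC = AVC. MC = 41 - 24y + 3y^2; setting MC = AVC gives 2y^2 - 12y = 0, so y = 6. min AVC = 5.
So the shutdown price is €5.

€5 per unit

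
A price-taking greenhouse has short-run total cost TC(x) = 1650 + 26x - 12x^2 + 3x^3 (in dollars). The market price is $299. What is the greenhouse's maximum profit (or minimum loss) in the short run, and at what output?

Profit = -$180 at x = 7

AVC = 26 - 12x + 3x^2 has its minimum $14 at x = 2; price $299 clears that bar, so the firm operates.
With MC = 26 - 24x + 9x^2, P = MC on the upward-sloping part at x* = 7.
TR = 299·7 = 2093. TC = 1650 + 623 = 2273. Profit = 2093 − 2273 = -$180.
That loss of $180 beats the $1650 the firm would lose by shutting down; producing recovers $1470 of fixed cost.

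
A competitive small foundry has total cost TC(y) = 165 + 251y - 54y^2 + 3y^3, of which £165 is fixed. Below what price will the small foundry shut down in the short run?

The firm shuts down when price falls below the minimum of average variable cost. AVC = VC/y = 251 - 54y + 3y^2.
dAVC/dy = -54 + 6y = 0 gives y = 9. min AVC = 251 - 54·9 + 3·9^2 = 8.
The firm shuts down for any P below £8.

£8 per unit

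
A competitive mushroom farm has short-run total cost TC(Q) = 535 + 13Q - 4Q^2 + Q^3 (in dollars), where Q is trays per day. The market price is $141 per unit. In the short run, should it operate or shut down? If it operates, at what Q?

Variable cost is VC = 13Q - 4Q^2 + Q^3, so AVC = VC/Q = 13 - 4Q + Q^2 and MC = dTC/dQ = 13 - 8Q + 3Q^2.
The AVC parabola has its vertex at Q = 4/2 = 2, where AVC = 13 - 4·2 + 2^2 = $9.
P = $141 exceeds min AVC = $9, so the firm stays open.
P = MC gives -128 - 8Q + 3Q^2 = 0, with roots -16/3 and 8. Take the larger (rising MC): Q* = 8.
Check: AVC at Q = 8 is $45 ≤ P, so revenue covers variable cost.
Profit = P·Q − TC = 141·8 − 895 = $233.

Produce at Q = 8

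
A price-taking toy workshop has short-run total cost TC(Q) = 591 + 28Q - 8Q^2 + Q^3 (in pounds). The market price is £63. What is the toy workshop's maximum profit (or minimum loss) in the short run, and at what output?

Profit = -£297 at Q = 7

AVC = 28 - 8Q + Q^2; min AVC = £12 at Q = 4. Since P = £63 ≥ min AVC, the firm produces.
With MC = 28 - 16Q + 3Q^2, P = MC on the upward-sloping part at Q* = 7.
TR = 63·7 = 441. TC = 591 + 147 = 738. Profit = 441 − 738 = -£297.
By producing, the firm covers all variable cost plus £294 of fixed cost; shutting down would lose the full £591.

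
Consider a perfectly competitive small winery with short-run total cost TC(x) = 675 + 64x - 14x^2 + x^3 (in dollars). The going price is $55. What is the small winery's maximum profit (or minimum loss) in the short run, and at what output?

AVC = 64 - 14x + x^2; min AVC = $15 at x = 7. Since P = $55 ≥ min AVC, the firm produces.
With MC = 64 - 28x + 3x^2, P = MC on the upward-sloping part at x* = 9.
TR = 55·9 = 495. TC = 675 + 171 = 846. Profit = 495 − 846 = -$351.
Shutting down would mean losing the fixed cost of $675, so operating at a loss of $351 is better by $324.

Profit = -$351 at x = 9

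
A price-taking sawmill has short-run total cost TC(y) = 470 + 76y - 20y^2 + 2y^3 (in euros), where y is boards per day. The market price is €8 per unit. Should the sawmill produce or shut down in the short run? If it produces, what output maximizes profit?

Shut down

Variable cost is VC = 76y - 20y^2 + 2y^3, so AVC = VC/y = 76 - 20y + 2y^2 and MC = dTC/dy = 76 - 40y + 6y^2.
AVC is minimized where dAVC/dy = -20 + 4y = 0, at y = 5; min AVC = 76 - 20·5 + 2·5^2 = €26.
P = €8 lies below min AVC = €26; no output level covers variable cost.
The firm minimizes its loss by shutting down and losing only its fixed cost of €470.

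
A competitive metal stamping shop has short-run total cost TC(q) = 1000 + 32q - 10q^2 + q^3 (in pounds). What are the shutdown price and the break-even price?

Shutdown price = £7; break-even price = £132

Shutdown price = min AVC. AVC = 32 - 10q + q^2, with vertex at q = 5 and minimum £7.
ATC = 1000/q + 32 - 10q + q^2. Setting dATC/dq = −1000/q^2 − 10 + 2q = 0 gives q = 10 (since 2·10^3 − 10·10^2 = 1000).
min ATC = 1000/10 + 32 − 10·10 + 10^2 = £132. That is the break-even price.
Between these two prices the firm operates at a loss; above £132 it earns a profit.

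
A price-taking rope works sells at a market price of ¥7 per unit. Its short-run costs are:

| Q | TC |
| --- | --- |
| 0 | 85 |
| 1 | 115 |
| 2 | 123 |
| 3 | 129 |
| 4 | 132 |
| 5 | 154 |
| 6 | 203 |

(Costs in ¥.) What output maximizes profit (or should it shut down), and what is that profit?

Q = 0 (shut down); profit = -¥85

Profit at each row (π = 7Q − TC): Q=0: -85; Q=1: -108; Q=2: -109; Q=3: -108; Q=4: -104; Q=5: -119; Q=6: -161.
Profit is highest at Q = 0. Equivalently, the lowest AVC in the table is 47/4 ≈ ¥11.75 at Q = 4, and P = ¥7 falls below it — price never covers variable cost, so the firm shuts down and loses only its fixed cost.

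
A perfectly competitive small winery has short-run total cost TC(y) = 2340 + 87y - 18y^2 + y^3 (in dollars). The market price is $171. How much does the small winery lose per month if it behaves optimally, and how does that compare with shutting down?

Profit = -$380 at y = 14

AVC = 87 - 18y + y^2; min AVC = $6 at y = 9. Since P = $171 ≥ min AVC, the firm produces.
With MC = 87 - 36y + 3y^2, P = MC on the upward-sloping part at y* = 14.
TR = 171·14 = 2394. TC = 2340 + 434 = 2774. Profit = 2394 − 2774 = -$380.
Shutting down would mean losing the fixed cost of $2340, so operating at a loss of $380 is better by $1960.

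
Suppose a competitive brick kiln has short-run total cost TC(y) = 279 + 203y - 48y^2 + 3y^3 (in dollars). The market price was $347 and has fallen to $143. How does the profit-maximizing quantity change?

MC = 203 - 96y + 9y^2; the shutdown threshold is min AVC = $11 (at y = 8).
At P = $347 ≥ min AVC, set P = MC on the rising branch: y = 12.
At P = $143 ≥ min AVC, set P = MC: y = 10. The firm stays open but cuts output.

Output falls from 12 to 10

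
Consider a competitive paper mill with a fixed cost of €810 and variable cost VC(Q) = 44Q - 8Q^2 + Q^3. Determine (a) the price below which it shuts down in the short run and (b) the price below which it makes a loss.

AVC = 44 - 8Q + Q^2; minimized at Q = 4, giving min AVC = €28. That is the shutdown price.
ATC = 810/Q + 44 - 8Q + Q^2. Setting dATC/dQ = −810/Q^2 − 8 + 2Q = 0 gives Q = 9 (since 2·9^3 − 8·9^2 = 810).
min ATC = 810/9 + 44 − 8·9 + 9^2 = €143. That is the break-even price.
Between these two prices the firm operates at a loss; above €143 it earns a profit.

Shutdown price = €28; break-even price = €143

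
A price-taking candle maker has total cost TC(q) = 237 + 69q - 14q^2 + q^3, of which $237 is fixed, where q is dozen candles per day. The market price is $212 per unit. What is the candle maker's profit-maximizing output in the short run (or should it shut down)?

Produce at q = 13

From TC, MC = TC'(q) = 69 - 28q + 3q^2 and AVC = VC/q = 69 - 14q + q^2.
AVC is minimized where dAVC/dq = -14 + 2q = 0, at q = 7; min AVC = 69 - 14·7 + 7^2 = $20.
Because $212 ≥ $20, revenue can cover variable cost; the firm operates.
Set P = MC: 212 = 69 - 28q + 3q^2 → -143 - 28q + 3q^2 = 0. The roots are q = -11/3 and q = 13; the profit-maximizing output is on the rising part of MC, so q* = 13.
Check: AVC at q = 13 is $56 ≤ P, so revenue covers variable cost.
Profit = P·q − TC = 212·13 − 965 = $1791.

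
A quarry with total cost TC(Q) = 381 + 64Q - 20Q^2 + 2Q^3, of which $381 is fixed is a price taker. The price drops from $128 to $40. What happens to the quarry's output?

AVC = 64 - 20Q + 2Q^2, minimized at Q = 5 where min AVC = $14. MC = 64 - 40Q + 6Q^2.
With P = $128 above the shutdown price, P = MC gives Q = 8.
At P = $40 ≥ min AVC, set P = MC: Q = 6. The firm stays open but cuts output.

Output falls from 8 to 6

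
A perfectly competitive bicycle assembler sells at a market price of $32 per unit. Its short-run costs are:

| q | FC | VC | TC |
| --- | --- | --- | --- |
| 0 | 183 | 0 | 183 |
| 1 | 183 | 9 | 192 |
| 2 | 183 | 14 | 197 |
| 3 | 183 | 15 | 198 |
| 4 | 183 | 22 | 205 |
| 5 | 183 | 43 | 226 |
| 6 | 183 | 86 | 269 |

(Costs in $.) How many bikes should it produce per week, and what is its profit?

Tabulate TR − TC: q=0: -183; q=1: -160; q=2: -133; q=3: -102; q=4: -77; q=5: -66; q=6: -77.
Profit is maximized at q = 5. AVC there is 43/5 = $8.60 ≤ P, so producing beats shutting down (which would give -$183).

q = 5; profit = -$66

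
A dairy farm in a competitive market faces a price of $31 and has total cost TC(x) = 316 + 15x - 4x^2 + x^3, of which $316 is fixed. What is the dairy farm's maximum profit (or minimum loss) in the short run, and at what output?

AVC = 15 - 4x + x^2; min AVC = $11 at x = 2. Since P = $31 ≥ min AVC, the firm produces.
MC = 15 - 8x + 3x^2. Setting P = MC and taking the root on the rising branch gives x* = 4.
TR = 31·4 = 124. TC = 316 + 60 = 376. Profit = 124 − 376 = -$252.
That loss of $252 beats the $316 the firm would lose by shutting down; producing recovers $64 of fixed cost.

Profit = -$252 at x = 4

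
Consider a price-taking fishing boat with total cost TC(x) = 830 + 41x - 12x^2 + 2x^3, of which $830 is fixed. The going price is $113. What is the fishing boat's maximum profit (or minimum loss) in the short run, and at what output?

AVC = 41 - 12x + 2x^2 has its minimum $23 at x = 3; price $113 clears that bar, so the firm operates.
With MC = 41 - 24x + 6x^2, P = MC on the upward-sloping part at x* = 6.
TR = 113·6 = 678. TC = 830 + 246 = 1076. Profit = 678 − 1076 = -$398.
That loss of $398 beats the $830 the firm would lose by shutting down; producing recovers $432 of fixed cost.

Profit = -$398 at x = 6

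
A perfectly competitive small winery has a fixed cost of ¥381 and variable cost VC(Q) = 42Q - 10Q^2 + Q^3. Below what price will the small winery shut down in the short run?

¥17 per unit

The firm shuts down when price falls below the minimum of average variable cost. AVC = VC/Q = 42 - 10Q + Q^2.
dAVC/dQ = -10 + 2Q = 0 gives Q = 5. min AVC = 42 - 10·5 + 5^2 = 17.
For P < ¥17 the firm produces nothing.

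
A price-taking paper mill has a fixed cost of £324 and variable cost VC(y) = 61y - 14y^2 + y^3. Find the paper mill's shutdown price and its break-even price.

Shutdown price = £12; break-even price = £52

Shutdown price = min AVC. AVC = 61 - 14y + y^2, with vertex at y = 7 and minimum £12.
ATC = 324/y + 61 - 14y + y^2. Setting dATC/dy = −324/y^2 − 14 + 2y = 0 gives y = 9 (since 2·9^3 − 14·9^2 = 324).
min ATC = 324/9 + 61 − 14·9 + 9^2 = £52. That is the break-even price.
Between these two prices the firm operates at a loss; above £52 it earns a profit.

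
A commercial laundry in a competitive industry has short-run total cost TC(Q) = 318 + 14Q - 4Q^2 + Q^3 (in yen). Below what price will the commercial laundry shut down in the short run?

¥10 per unit

The shutdown price is the minimum of AVC. VC = 14Q - 4Q^2 + Q^3, so AVC = 14 - 4Q + Q^2.
dAVC/dQ = -4 + 2Q = 0 gives Q = 2. min AVC = 14 - 4·2 + 2^2 = 10.
The firm shuts down for any P below ¥10.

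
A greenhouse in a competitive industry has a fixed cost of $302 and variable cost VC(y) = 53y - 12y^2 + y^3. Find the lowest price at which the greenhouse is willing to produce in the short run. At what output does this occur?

$17 per unit, at y = 6

Short-run supply begins at min AVC. From VC = 53y - 12y^2 + y^3, AVC = 53 - 12y + y^2.
dAVC/dy = -12 + 2y = 0 gives y = 6. min AVC = 53 - 12·6 + 6^2 = 17.
For P < $17 the firm produces nothing.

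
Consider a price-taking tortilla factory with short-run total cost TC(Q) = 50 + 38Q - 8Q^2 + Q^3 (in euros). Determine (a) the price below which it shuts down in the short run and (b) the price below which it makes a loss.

Shutdown price = min AVC. AVC = 38 - 8Q + Q^2, with vertex at Q = 4 and minimum €22.
ATC = 50/Q + 38 - 8Q + Q^2. Setting dATC/dQ = −50/Q^2 − 8 + 2Q = 0 gives Q = 5 (since 2·5^3 − 8·5^2 = 50).
min ATC = 50/5 + 38 − 8·5 + 5^2 = €33. That is the break-even price.
Between these two prices the firm operates at a loss; above €33 it earns a profit.

Shutdown price = €22; break-even price = €33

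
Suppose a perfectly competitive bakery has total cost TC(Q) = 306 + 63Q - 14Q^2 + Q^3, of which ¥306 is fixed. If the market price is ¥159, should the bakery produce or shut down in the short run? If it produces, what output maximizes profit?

Produce at Q = 12

Strip out fixed cost: VC = 63Q - 14Q^2 + Q^3. Then AVC = 63 - 14Q + Q^2 and MC = 63 - 28Q + 3Q^2.
AVC is minimized where dAVC/dQ = -14 + 2Q = 0, at Q = 7; min AVC = 63 - 14·7 + 7^2 = ¥14.
P = ¥159 exceeds min AVC = ¥14, so the firm stays open.
Solving P = MC: -96 - 28Q + 3Q^2 = 0 ⇒ Q = -8/3 or 12. On the upward-sloping branch, Q* = 12.
Check: AVC at Q = 12 is ¥39 ≤ P, so revenue covers variable cost.
Profit = P·Q − TC = 159·12 − 774 = ¥1134.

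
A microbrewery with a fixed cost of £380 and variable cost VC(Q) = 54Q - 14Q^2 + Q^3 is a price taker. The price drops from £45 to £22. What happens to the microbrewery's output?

Output falls from 9 to 8

MC = 54 - 28Q + 3Q^2; the shutdown threshold is min AVC = £5 (at Q = 7).
At P = £45 ≥ min AVC, set P = MC on the rising branch: Q = 9.
At P = £22 ≥ min AVC, set P = MC: Q = 8. The firm stays open but cuts output.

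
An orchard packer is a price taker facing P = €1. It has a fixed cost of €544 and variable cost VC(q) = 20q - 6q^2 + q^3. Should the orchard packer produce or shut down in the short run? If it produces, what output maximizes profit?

Shut down

From TC, MC = TC'(q) = 20 - 12q + 3q^2 and AVC = VC/q = 20 - 6q + q^2.
The AVC parabola has its vertex at q = 6/2 = 3, where AVC = 20 - 6·3 + 3^2 = €11.
With P < min AVC (€1 < €11), every unit sold adds to the loss.
Shutting down limits the loss to fixed cost, €544.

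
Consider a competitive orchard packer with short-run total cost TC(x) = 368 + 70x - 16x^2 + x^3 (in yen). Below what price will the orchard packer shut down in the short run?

Short-run supply begins at min AVC. From VC = 70x - 16x^2 + x^3, AVC = 70 - 16x + x^2.
dAVC/dx = -16 + 2x = 0 gives x = 8. min AVC = 70 - 16·8 + 8^2 = 6.
The firm shuts down for any P below ¥6.

¥6 per unit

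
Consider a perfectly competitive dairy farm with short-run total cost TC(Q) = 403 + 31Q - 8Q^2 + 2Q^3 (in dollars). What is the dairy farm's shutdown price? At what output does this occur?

$23 per unit, at Q = 2

Short-run supply begins at min AVC. From VC = 31Q - 8Q^2 + 2Q^3, AVC = 31 - 8Q + 2Q^2.
At the minimum of AVC, MC = AVC. MC = 31 - 16Q + 6Q^2; setting MC = AVC gives 4Q^2 - 8Q = 0, so Q = 2. min AVC = 23.
The firm shuts down for any P below $23.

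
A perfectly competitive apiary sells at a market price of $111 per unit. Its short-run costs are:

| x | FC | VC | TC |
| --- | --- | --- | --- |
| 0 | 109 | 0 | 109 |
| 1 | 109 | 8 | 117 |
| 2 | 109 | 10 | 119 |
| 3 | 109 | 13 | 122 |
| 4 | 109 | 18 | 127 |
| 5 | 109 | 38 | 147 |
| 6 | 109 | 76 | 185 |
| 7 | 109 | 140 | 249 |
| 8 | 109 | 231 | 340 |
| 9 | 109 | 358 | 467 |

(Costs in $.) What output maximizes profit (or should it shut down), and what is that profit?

Tabulate TR − TC: x=0: -109; x=1: -6; x=2: 103; x=3: 211; x=4: 317; x=5: 408; x=6: 481; x=7: 528; x=8: 548; x=9: 532.
Profit is maximized at x = 8. AVC there is 231/8 = $28.88 ≤ P, so producing beats shutting down (which would give -$109).

x = 8; profit = $548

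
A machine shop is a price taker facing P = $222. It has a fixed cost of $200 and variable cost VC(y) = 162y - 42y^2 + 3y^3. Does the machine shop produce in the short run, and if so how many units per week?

Strip out fixed cost: VC = 162y - 42y^2 + 3y^3. Then AVC = 162 - 42y + 3y^2 and MC = 162 - 84y + 9y^2.
The AVC parabola has its vertex at y = 42/6 = 7, where AVC = 162 - 42·7 + 3·7^2 = $15.
P = $222 exceeds min AVC = $15, so the firm stays open.
Set P = MC: 222 = 162 - 84y + 9y^2 → -60 - 84y + 9y^2 = 0. The roots are y = -2/3 and y = 10; the profit-maximizing output is on the rising part of MC, so y* = 10.
Check: AVC at y = 10 is $42 ≤ P, so revenue covers variable cost.
Profit = P·y − TC = 222·10 − 620 = $1600.

Produce at y = 10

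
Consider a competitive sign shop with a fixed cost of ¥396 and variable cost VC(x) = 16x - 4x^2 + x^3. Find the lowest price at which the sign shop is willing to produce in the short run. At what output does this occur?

Short-run supply begins at min AVC. From VC = 16x - 4x^2 + x^3, AVC = 16 - 4x + x^2.
At the minimum of AVC, MC = AVC. MC = 16 - 8x + 3x^2; setting MC = AVC gives 2x^2 - 4x = 0, so x = 2. min AVC = 12.
So the shutdown price is ¥12.

¥12 per unit, at x = 2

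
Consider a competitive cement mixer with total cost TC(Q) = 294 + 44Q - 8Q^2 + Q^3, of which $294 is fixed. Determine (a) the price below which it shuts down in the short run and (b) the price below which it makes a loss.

Shutdown price = $28; break-even price = $79

AVC = 44 - 8Q + Q^2; minimized at Q = 4, giving min AVC = $28. That is the shutdown price.
ATC = 294/Q + 44 - 8Q + Q^2. Setting dATC/dQ = −294/Q^2 − 8 + 2Q = 0 gives Q = 7 (since 2·7^3 − 8·7^2 = 294).
min ATC = 294/7 + 44 − 8·7 + 7^2 = $79. That is the break-even price.
Between these two prices the firm operates at a loss; above $79 it earns a profit.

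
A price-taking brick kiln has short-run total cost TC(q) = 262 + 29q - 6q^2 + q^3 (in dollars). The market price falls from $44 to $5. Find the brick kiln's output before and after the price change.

Output falls from 5 to 0 (the firm shuts down)

AVC = 29 - 6q + q^2, minimized at q = 3 where min AVC = $20. MC = 29 - 12q + 3q^2.
With P = $44 above the shutdown price, P = MC gives q = 5.
At P = $5 < min AVC = $20, price no longer covers variable cost at any output, so the firm shuts down: q = 0.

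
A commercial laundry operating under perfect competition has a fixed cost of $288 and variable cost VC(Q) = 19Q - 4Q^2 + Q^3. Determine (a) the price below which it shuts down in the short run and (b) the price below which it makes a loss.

AVC = 19 - 4Q + Q^2; minimized at Q = 2, giving min AVC = $15. That is the shutdown price.
ATC = 288/Q + 19 - 4Q + Q^2. Setting dATC/dQ = −288/Q^2 − 4 + 2Q = 0 gives Q = 6 (since 2·6^3 − 4·6^2 = 288).
min ATC = 288/6 + 19 − 4·6 + 6^2 = $79. That is the break-even price.
Between these two prices the firm operates at a loss; above $79 it earns a profit.

Shutdown price = $15; break-even price = $79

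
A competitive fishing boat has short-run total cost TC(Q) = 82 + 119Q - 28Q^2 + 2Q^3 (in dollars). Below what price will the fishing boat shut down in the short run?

$21 per unit

Short-run supply begins at min AVC. From VC = 119Q - 28Q^2 + 2Q^3, AVC = 119 - 28Q + 2Q^2.
At the minimum of AVC, MC = AVC. MC = 119 - 56Q + 6Q^2; setting MC = AVC gives 4Q^2 - 28Q = 0, so Q = 7. min AVC = 21.
The firm shuts down for any P below $21.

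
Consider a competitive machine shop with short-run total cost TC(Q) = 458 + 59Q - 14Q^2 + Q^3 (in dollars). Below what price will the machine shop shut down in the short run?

The shutdown price is the minimum of AVC. VC = 59Q - 14Q^2 + Q^3, so AVC = 59 - 14Q + Q^2.
At the minimum of AVC, MC = AVC. MC = 59 - 28Q + 3Q^2; setting MC = AVC gives 2Q^2 - 14Q = 0, so Q = 7. min AVC = 10.
For P < $10 the firm produces nothing.

$10 per unit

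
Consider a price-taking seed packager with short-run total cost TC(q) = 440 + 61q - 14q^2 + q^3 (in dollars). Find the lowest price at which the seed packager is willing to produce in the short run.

The shutdown price is the minimum of AVC. VC = 61q - 14q^2 + q^3, so AVC = 61 - 14q + q^2.
dAVC/dq = -14 + 2q = 0 gives q = 7. min AVC = 61 - 14·7 + 7^2 = 12.
The firm shuts down for any P below $12.

$12 per unit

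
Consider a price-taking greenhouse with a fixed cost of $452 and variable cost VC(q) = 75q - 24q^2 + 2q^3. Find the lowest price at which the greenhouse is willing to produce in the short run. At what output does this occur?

The firm shuts down when price falls below the minimum of average variable cost. AVC = VC/q = 75 - 24q + 2q^2.
dAVC/dq = -24 + 4q = 0 gives q = 6. min AVC = 75 - 24·6 + 2·6^2 = 3.
So the shutdown price is $3.

$3 per unit, at q = 6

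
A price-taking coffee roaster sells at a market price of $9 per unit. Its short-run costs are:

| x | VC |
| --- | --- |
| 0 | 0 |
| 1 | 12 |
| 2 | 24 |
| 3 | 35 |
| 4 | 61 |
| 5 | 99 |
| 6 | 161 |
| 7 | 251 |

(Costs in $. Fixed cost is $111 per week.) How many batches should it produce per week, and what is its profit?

x = 0 (shut down); profit = -$111

Profit at each row (π = 9x − TC): x=0: -111; x=1: -114; x=2: -117; x=3: -119; x=4: -136; x=5: -165; x=6: -218; x=7: -299.
Profit is highest at x = 0. Equivalently, the lowest AVC in the table is 35/3 ≈ $11.67 at x = 3, and P = $9 falls below it — price never covers variable cost, so the firm shuts down and loses only its fixed cost.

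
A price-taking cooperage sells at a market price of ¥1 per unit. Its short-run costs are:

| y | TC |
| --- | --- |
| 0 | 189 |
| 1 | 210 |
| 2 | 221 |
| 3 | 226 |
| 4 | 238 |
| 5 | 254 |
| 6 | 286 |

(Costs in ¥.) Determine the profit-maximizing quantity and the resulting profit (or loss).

Profit at each row (π = 1y − TC): y=0: -189; y=1: -209; y=2: -219; y=3: -223; y=4: -234; y=5: -249; y=6: -280.
Profit is highest at y = 0. Equivalently, the lowest AVC in the table is 49/4 ≈ ¥12.25 at y = 4, and P = ¥1 falls below it — price never covers variable cost, so the firm shuts down and loses only its fixed cost.

y = 0 (shut down); profit = -¥189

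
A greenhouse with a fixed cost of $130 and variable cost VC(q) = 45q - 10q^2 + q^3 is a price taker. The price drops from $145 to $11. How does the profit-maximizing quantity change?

MC = 45 - 20q + 3q^2; the shutdown threshold is min AVC = $20 (at q = 5).
With P = $145 above the shutdown price, P = MC gives q = 10.
At P = $11 < min AVC = $20, price no longer covers variable cost at any output, so the firm shuts down: q = 0.

Output falls from 10 to 0 (the firm shuts down)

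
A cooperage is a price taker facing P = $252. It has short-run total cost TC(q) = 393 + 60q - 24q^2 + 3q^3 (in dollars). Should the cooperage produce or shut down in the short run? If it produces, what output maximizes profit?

From TC, MC = TC'(q) = 60 - 48q + 9q^2 and AVC = VC/q = 60 - 24q + 3q^2.
The AVC parabola has its vertex at q = 24/6 = 4, where AVC = 60 - 24·4 + 3·4^2 = $12.
Because $252 ≥ $12, revenue can cover variable cost; the firm operates.
Set P = MC: 252 = 60 - 48q + 9q^2 → -192 - 48q + 9q^2 = 0. The roots are q = -8/3 and q = 8; the profit-maximizing output is on the rising part of MC, so q* = 8.
Check: AVC at q = 8 is $60 ≤ P, so revenue covers variable cost.
Profit = P·q − TC = 252·8 − 873 = $1143.

Produce at q = 8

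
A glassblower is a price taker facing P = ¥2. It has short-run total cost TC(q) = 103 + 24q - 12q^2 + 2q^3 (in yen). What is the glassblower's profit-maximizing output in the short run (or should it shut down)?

Shut down

Strip out fixed cost: VC = 24q - 12q^2 + 2q^3. Then AVC = 24 - 12q + 2q^2 and MC = 24 - 24q + 6q^2.
The AVC parabola has its vertex at q = 12/4 = 3, where AVC = 24 - 12·3 + 2·3^2 = ¥6.
Since P = ¥2 < min AVC = ¥6, price fails to cover variable cost at any output.
The firm minimizes its loss by shutting down and losing only its fixed cost of ¥103.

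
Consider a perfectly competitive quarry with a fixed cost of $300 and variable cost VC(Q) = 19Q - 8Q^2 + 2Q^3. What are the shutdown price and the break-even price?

Shutdown price = min AVC. AVC = 19 - 8Q + 2Q^2, with vertex at Q = 2 and minimum $11.
ATC = 300/Q + 19 - 8Q + 2Q^2. Setting dATC/dQ = −300/Q^2 − 8 + 4Q = 0 gives Q = 5 (since 4·5^3 − 8·5^2 = 300).
min ATC = 300/5 + 19 − 8·5 + 2·5^2 = $89. That is the break-even price.
Between these two prices the firm operates at a loss; above $89 it earns a profit.

Shutdown price = $11; break-even price = $89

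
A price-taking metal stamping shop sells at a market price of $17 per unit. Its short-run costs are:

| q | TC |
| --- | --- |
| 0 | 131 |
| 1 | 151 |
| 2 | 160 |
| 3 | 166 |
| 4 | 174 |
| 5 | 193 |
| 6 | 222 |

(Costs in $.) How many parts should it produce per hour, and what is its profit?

q = 4; profit = -$106

Tabulate TR − TC: q=0: -131; q=1: -134; q=2: -126; q=3: -115; q=4: -106; q=5: -108; q=6: -120.
Profit is maximized at q = 4. AVC there is 43/4 = $10.75 ≤ P, so producing beats shutting down (which would give -$131).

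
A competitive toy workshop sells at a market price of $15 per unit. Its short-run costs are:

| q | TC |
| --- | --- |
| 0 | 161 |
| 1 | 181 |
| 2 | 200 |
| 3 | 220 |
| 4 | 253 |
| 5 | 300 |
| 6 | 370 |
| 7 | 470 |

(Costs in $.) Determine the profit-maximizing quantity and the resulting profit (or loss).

Profit at each row (π = 15q − TC): q=0: -161; q=1: -166; q=2: -170; q=3: -175; q=4: -193; q=5: -225; q=6: -280; q=7: -365.
Profit is highest at q = 0. Equivalently, the lowest AVC in the table is 39/2 ≈ $19.50 at q = 2, and P = $15 falls below it — price never covers variable cost, so the firm shuts down and loses only its fixed cost.

q = 0 (shut down); profit = -$161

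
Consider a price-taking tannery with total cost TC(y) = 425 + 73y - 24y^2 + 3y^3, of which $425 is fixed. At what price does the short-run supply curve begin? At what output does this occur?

$25 per unit, at y = 4

Short-run supply begins at min AVC. From VC = 73y - 24y^2 + 3y^3, AVC = 73 - 24y + 3y^2.
At the minimum of AVC, MC = AVC. MC = 73 - 48y + 9y^2; setting MC = AVC gives 6y^2 - 24y = 0, so y = 4. min AVC = 25.
So the shutdown price is $25.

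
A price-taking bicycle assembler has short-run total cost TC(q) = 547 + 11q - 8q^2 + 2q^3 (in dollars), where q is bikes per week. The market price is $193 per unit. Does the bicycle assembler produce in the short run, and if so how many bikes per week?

From TC, MC = TC'(q) = 11 - 16q + 6q^2 and AVC = VC/q = 11 - 8q + 2q^2.
AVC is minimized where dAVC/dq = -8 + 4q = 0, at q = 2; min AVC = 11 - 8·2 + 2·2^2 = $3.
Because $193 ≥ $3, revenue can cover variable cost; the firm operates.
P = MC gives -182 - 16q + 6q^2 = 0, with roots -13/3 and 7. Take the larger (rising MC): q* = 7.
Check: AVC at q = 7 is $53 ≤ P, so revenue covers variable cost.
Profit = P·q − TC = 193·7 − 918 = $433.

Produce at q = 7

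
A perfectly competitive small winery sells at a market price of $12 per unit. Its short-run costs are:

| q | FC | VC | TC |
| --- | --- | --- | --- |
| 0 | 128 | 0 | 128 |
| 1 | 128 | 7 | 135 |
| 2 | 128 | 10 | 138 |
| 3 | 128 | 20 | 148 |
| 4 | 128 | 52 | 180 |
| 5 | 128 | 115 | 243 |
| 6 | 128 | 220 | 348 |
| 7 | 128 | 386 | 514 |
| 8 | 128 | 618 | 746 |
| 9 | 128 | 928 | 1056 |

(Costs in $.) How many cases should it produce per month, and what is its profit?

q = 3; profit = -$112

Profit at each row (π = 12q − TC): q=0: -128; q=1: -123; q=2: -114; q=3: -112; q=4: -132; q=5: -183; q=6: -276; q=7: -430; q=8: -650; q=9: -948.
Profit is maximized at q = 3. AVC there is 20/3 = $6.67 ≤ P, so producing beats shutting down (which would give -$128).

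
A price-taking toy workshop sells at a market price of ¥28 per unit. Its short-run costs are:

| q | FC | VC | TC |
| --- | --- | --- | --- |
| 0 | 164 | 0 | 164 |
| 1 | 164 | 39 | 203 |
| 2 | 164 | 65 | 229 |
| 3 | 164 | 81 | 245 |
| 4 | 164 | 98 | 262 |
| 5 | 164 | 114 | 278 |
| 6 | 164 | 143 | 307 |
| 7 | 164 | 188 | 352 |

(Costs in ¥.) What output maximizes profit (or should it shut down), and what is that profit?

Compute π = P·q − TC at each output: q=0: -164; q=1: -175; q=2: -173; q=3: -161; q=4: -150; q=5: -138; q=6: -139; q=7: -156.
Profit is maximized at q = 5. AVC there is 114/5 = ¥22.80 ≤ P, so producing beats shutting down (which would give -¥164).

q = 5; profit = -¥138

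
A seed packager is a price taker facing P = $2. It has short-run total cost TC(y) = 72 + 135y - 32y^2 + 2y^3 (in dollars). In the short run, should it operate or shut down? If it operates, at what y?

From TC, MC = TC'(y) = 135 - 64y + 6y^2 and AVC = VC/y = 135 - 32y + 2y^2.
AVC hits its minimum where MC = AVC, at y = 8, giving min AVC = 135 - 32·8 + 2·8^2 = $7.
Since P = $2 < min AVC = $7, price fails to cover variable cost at any output.
Best response: produce nothing and absorb the $72 fixed cost.

Shut down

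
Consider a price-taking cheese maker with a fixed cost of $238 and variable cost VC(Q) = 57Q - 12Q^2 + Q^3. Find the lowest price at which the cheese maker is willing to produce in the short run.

The shutdown price is the minimum of AVC. VC = 57Q - 12Q^2 + Q^3, so AVC = 57 - 12Q + Q^2.
dAVC/dQ = -12 + 2Q = 0 gives Q = 6. min AVC = 57 - 12·6 + 6^2 = 21.
So the shutdown price is $21.

$21 per unit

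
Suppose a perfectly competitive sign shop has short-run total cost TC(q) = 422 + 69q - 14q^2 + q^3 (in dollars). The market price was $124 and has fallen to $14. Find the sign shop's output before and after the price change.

Output falls from 11 to 0 (the firm shuts down)

MC = 69 - 28q + 3q^2; the shutdown threshold is min AVC = $20 (at q = 7).
With P = $124 above the shutdown price, P = MC gives q = 11.
At P = $14 < min AVC = $20, price no longer covers variable cost at any output, so the firm shuts down: q = 0.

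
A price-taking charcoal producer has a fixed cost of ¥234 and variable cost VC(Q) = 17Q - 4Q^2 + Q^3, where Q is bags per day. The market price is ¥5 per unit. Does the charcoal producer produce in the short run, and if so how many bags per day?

Shut down

Variable cost is VC = 17Q - 4Q^2 + Q^3, so AVC = VC/Q = 17 - 4Q + Q^2 and MC = dTC/dQ = 17 - 8Q + 3Q^2.
The AVC parabola has its vertex at Q = 4/2 = 2, where AVC = 17 - 4·2 + 2^2 = ¥13.
P = ¥5 lies below min AVC = ¥13; no output level covers variable cost.
The firm minimizes its loss by shutting down and losing only its fixed cost of ¥234.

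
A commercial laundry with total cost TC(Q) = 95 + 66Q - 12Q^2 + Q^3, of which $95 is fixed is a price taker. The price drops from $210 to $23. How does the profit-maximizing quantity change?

MC = 66 - 24Q + 3Q^2; the shutdown threshold is min AVC = $30 (at Q = 6).
At P = $210 ≥ min AVC, set P = MC on the rising branch: Q = 12.
At P = $23 < min AVC = $30, price no longer covers variable cost at any output, so the firm shuts down: Q = 0.

Output falls from 12 to 0 (the firm shuts down)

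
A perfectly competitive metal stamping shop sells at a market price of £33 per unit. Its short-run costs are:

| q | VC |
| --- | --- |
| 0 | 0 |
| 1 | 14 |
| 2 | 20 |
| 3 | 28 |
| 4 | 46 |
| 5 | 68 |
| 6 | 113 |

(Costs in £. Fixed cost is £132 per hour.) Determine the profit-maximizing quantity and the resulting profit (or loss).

Compute π = P·q − TC at each output: q=0: -132; q=1: -113; q=2: -86; q=3: -61; q=4: -46; q=5: -35; q=6: -47.
Profit is maximized at q = 5. AVC there is 68/5 = £13.60 ≤ P, so producing beats shutting down (which would give -£132).

q = 5; profit = -£35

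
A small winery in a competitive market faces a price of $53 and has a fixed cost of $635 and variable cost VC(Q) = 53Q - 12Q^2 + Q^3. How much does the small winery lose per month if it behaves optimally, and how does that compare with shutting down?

Profit = -$379 at Q = 8

AVC = 53 - 12Q + Q^2 has its minimum $17 at Q = 6; price $53 clears that bar, so the firm operates.
MC = 53 - 24Q + 3Q^2. Setting P = MC and taking the root on the rising branch gives Q* = 8.
TR = 53·8 = 424. TC = 635 + 168 = 803. Profit = 424 − 803 = -$379.
Shutting down would mean losing the fixed cost of $635, so operating at a loss of $379 is better by $256.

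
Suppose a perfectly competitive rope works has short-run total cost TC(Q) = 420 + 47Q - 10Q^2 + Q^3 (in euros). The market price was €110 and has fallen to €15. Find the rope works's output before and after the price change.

AVC = 47 - 10Q + Q^2, minimized at Q = 5 where min AVC = €22. MC = 47 - 20Q + 3Q^2.
With P = €110 above the shutdown price, P = MC gives Q = 9.
At P = €15 < min AVC = €22, price no longer covers variable cost at any output, so the firm shuts down: Q = 0.

Output falls from 9 to 0 (the firm shuts down)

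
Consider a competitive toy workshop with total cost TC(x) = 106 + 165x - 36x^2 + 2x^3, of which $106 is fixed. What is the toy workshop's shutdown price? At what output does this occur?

$3 per unit, at x = 9

The firm shuts down when price falls below the minimum of average variable cost. AVC = VC/x = 165 - 36x + 2x^2.
dAVC/dx = -36 + 4x = 0 gives x = 9. min AVC = 165 - 36·9 + 2·9^2 = 3.
The firm shuts down for any P below $3.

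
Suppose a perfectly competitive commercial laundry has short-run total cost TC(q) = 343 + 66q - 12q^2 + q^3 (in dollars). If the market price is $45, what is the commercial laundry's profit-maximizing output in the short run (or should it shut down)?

From TC, MC = TC'(q) = 66 - 24q + 3q^2 and AVC = VC/q = 66 - 12q + q^2.
The AVC parabola has its vertex at q = 12/2 = 6, where AVC = 66 - 12·6 + 6^2 = $30.
P = $45 exceeds min AVC = $30, so the firm stays open.
Solving P = MC: 21 - 24q + 3q^2 = 0 ⇒ q = 1 or 7. On the upward-sloping branch, q* = 7.
Check: AVC at q = 7 is $31 ≤ P, so revenue covers variable cost.
Profit = P·q − TC = 45·7 − 560 = -$245, a loss, but smaller than the $343 fixed cost the firm would lose by shutting down.

Produce at q = 7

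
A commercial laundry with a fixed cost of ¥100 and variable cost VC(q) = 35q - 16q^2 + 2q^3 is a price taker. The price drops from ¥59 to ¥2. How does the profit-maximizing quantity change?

Output falls from 6 to 0 (the firm shuts down)

AVC = 35 - 16q + 2q^2, minimized at q = 4 where min AVC = ¥3. MC = 35 - 32q + 6q^2.
With P = ¥59 above the shutdown price, P = MC gives q = 6.
At P = ¥2 < min AVC = ¥3, price no longer covers variable cost at any output, so the firm shuts down: q = 0.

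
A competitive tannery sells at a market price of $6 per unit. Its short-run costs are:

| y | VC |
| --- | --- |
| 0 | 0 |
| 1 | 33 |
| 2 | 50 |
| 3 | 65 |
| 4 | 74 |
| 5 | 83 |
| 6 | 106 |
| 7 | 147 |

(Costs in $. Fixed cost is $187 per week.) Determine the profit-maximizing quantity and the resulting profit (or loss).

y = 0 (shut down); profit = -$187

Profit at each row (π = 6y − TC): y=0: -187; y=1: -214; y=2: -225; y=3: -234; y=4: -237; y=5: -240; y=6: -257; y=7: -292.
Profit is highest at y = 0. Equivalently, the lowest AVC in the table is 83/5 ≈ $16.60 at y = 5, and P = $6 falls below it — price never covers variable cost, so the firm shuts down and loses only its fixed cost.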